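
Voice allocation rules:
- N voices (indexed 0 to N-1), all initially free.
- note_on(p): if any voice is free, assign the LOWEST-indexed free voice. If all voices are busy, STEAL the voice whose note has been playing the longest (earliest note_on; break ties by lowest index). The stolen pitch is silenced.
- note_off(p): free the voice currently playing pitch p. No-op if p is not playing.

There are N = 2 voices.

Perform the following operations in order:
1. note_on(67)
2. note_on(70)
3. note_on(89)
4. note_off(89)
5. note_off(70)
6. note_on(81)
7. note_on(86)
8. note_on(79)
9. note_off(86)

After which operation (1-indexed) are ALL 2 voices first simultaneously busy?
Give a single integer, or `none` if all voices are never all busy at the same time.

Answer: 2

Derivation:
Op 1: note_on(67): voice 0 is free -> assigned | voices=[67 -]
Op 2: note_on(70): voice 1 is free -> assigned | voices=[67 70]
Op 3: note_on(89): all voices busy, STEAL voice 0 (pitch 67, oldest) -> assign | voices=[89 70]
Op 4: note_off(89): free voice 0 | voices=[- 70]
Op 5: note_off(70): free voice 1 | voices=[- -]
Op 6: note_on(81): voice 0 is free -> assigned | voices=[81 -]
Op 7: note_on(86): voice 1 is free -> assigned | voices=[81 86]
Op 8: note_on(79): all voices busy, STEAL voice 0 (pitch 81, oldest) -> assign | voices=[79 86]
Op 9: note_off(86): free voice 1 | voices=[79 -]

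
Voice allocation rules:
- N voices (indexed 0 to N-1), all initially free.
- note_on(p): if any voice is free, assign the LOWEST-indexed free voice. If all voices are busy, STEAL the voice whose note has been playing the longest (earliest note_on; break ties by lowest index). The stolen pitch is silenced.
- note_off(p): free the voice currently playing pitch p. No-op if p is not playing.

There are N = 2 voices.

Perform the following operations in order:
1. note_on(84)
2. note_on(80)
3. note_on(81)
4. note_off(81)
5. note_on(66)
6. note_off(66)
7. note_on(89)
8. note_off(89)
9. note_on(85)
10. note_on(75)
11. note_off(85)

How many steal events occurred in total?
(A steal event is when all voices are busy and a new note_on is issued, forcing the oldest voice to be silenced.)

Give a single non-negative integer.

Answer: 2

Derivation:
Op 1: note_on(84): voice 0 is free -> assigned | voices=[84 -]
Op 2: note_on(80): voice 1 is free -> assigned | voices=[84 80]
Op 3: note_on(81): all voices busy, STEAL voice 0 (pitch 84, oldest) -> assign | voices=[81 80]
Op 4: note_off(81): free voice 0 | voices=[- 80]
Op 5: note_on(66): voice 0 is free -> assigned | voices=[66 80]
Op 6: note_off(66): free voice 0 | voices=[- 80]
Op 7: note_on(89): voice 0 is free -> assigned | voices=[89 80]
Op 8: note_off(89): free voice 0 | voices=[- 80]
Op 9: note_on(85): voice 0 is free -> assigned | voices=[85 80]
Op 10: note_on(75): all voices busy, STEAL voice 1 (pitch 80, oldest) -> assign | voices=[85 75]
Op 11: note_off(85): free voice 0 | voices=[- 75]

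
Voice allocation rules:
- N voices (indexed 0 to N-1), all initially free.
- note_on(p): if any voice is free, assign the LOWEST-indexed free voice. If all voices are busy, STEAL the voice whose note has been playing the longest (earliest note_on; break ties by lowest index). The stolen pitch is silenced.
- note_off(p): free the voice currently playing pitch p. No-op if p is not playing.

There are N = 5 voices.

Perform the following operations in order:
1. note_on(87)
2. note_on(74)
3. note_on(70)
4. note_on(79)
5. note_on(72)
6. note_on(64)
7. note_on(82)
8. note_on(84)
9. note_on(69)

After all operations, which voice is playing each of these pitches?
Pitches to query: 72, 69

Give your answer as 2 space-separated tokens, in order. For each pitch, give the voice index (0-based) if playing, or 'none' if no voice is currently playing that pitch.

Op 1: note_on(87): voice 0 is free -> assigned | voices=[87 - - - -]
Op 2: note_on(74): voice 1 is free -> assigned | voices=[87 74 - - -]
Op 3: note_on(70): voice 2 is free -> assigned | voices=[87 74 70 - -]
Op 4: note_on(79): voice 3 is free -> assigned | voices=[87 74 70 79 -]
Op 5: note_on(72): voice 4 is free -> assigned | voices=[87 74 70 79 72]
Op 6: note_on(64): all voices busy, STEAL voice 0 (pitch 87, oldest) -> assign | voices=[64 74 70 79 72]
Op 7: note_on(82): all voices busy, STEAL voice 1 (pitch 74, oldest) -> assign | voices=[64 82 70 79 72]
Op 8: note_on(84): all voices busy, STEAL voice 2 (pitch 70, oldest) -> assign | voices=[64 82 84 79 72]
Op 9: note_on(69): all voices busy, STEAL voice 3 (pitch 79, oldest) -> assign | voices=[64 82 84 69 72]

Answer: 4 3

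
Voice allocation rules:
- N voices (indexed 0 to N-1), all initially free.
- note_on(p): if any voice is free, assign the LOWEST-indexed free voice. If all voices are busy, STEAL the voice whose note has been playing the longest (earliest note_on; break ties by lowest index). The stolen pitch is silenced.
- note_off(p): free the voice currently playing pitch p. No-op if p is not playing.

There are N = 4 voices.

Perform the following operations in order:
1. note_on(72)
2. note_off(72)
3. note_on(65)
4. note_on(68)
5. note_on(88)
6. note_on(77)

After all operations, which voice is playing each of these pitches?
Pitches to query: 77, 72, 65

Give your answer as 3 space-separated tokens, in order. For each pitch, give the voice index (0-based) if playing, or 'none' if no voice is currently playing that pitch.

Op 1: note_on(72): voice 0 is free -> assigned | voices=[72 - - -]
Op 2: note_off(72): free voice 0 | voices=[- - - -]
Op 3: note_on(65): voice 0 is free -> assigned | voices=[65 - - -]
Op 4: note_on(68): voice 1 is free -> assigned | voices=[65 68 - -]
Op 5: note_on(88): voice 2 is free -> assigned | voices=[65 68 88 -]
Op 6: note_on(77): voice 3 is free -> assigned | voices=[65 68 88 77]

Answer: 3 none 0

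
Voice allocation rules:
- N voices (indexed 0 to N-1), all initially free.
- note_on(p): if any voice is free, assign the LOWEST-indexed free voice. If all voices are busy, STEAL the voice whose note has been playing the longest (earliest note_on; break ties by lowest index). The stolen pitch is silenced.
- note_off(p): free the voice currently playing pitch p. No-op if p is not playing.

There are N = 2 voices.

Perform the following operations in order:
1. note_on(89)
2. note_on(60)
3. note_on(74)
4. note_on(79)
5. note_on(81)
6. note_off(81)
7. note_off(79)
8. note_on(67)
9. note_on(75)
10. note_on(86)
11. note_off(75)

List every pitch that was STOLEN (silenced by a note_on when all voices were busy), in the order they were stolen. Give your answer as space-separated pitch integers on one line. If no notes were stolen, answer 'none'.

Answer: 89 60 74 67

Derivation:
Op 1: note_on(89): voice 0 is free -> assigned | voices=[89 -]
Op 2: note_on(60): voice 1 is free -> assigned | voices=[89 60]
Op 3: note_on(74): all voices busy, STEAL voice 0 (pitch 89, oldest) -> assign | voices=[74 60]
Op 4: note_on(79): all voices busy, STEAL voice 1 (pitch 60, oldest) -> assign | voices=[74 79]
Op 5: note_on(81): all voices busy, STEAL voice 0 (pitch 74, oldest) -> assign | voices=[81 79]
Op 6: note_off(81): free voice 0 | voices=[- 79]
Op 7: note_off(79): free voice 1 | voices=[- -]
Op 8: note_on(67): voice 0 is free -> assigned | voices=[67 -]
Op 9: note_on(75): voice 1 is free -> assigned | voices=[67 75]
Op 10: note_on(86): all voices busy, STEAL voice 0 (pitch 67, oldest) -> assign | voices=[86 75]
Op 11: note_off(75): free voice 1 | voices=[86 -]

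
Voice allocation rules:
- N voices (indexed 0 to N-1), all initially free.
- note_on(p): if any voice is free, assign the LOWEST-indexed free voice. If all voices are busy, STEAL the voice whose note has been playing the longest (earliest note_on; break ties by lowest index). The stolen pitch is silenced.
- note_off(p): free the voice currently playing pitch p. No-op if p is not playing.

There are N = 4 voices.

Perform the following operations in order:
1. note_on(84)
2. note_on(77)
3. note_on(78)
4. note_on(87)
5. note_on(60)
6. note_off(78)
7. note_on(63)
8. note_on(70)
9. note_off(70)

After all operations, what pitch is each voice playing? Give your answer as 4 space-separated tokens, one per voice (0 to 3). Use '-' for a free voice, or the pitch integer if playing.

Op 1: note_on(84): voice 0 is free -> assigned | voices=[84 - - -]
Op 2: note_on(77): voice 1 is free -> assigned | voices=[84 77 - -]
Op 3: note_on(78): voice 2 is free -> assigned | voices=[84 77 78 -]
Op 4: note_on(87): voice 3 is free -> assigned | voices=[84 77 78 87]
Op 5: note_on(60): all voices busy, STEAL voice 0 (pitch 84, oldest) -> assign | voices=[60 77 78 87]
Op 6: note_off(78): free voice 2 | voices=[60 77 - 87]
Op 7: note_on(63): voice 2 is free -> assigned | voices=[60 77 63 87]
Op 8: note_on(70): all voices busy, STEAL voice 1 (pitch 77, oldest) -> assign | voices=[60 70 63 87]
Op 9: note_off(70): free voice 1 | voices=[60 - 63 87]

Answer: 60 - 63 87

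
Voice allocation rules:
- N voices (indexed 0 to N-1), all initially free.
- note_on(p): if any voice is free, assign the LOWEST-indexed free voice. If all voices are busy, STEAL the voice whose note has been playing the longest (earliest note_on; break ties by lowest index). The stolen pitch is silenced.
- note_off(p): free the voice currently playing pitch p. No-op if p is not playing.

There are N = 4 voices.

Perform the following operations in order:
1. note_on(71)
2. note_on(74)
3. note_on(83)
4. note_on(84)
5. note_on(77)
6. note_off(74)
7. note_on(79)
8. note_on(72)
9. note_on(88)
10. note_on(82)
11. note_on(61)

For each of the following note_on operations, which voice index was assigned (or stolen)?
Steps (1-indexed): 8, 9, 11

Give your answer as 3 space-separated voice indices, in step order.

Op 1: note_on(71): voice 0 is free -> assigned | voices=[71 - - -]
Op 2: note_on(74): voice 1 is free -> assigned | voices=[71 74 - -]
Op 3: note_on(83): voice 2 is free -> assigned | voices=[71 74 83 -]
Op 4: note_on(84): voice 3 is free -> assigned | voices=[71 74 83 84]
Op 5: note_on(77): all voices busy, STEAL voice 0 (pitch 71, oldest) -> assign | voices=[77 74 83 84]
Op 6: note_off(74): free voice 1 | voices=[77 - 83 84]
Op 7: note_on(79): voice 1 is free -> assigned | voices=[77 79 83 84]
Op 8: note_on(72): all voices busy, STEAL voice 2 (pitch 83, oldest) -> assign | voices=[77 79 72 84]
Op 9: note_on(88): all voices busy, STEAL voice 3 (pitch 84, oldest) -> assign | voices=[77 79 72 88]
Op 10: note_on(82): all voices busy, STEAL voice 0 (pitch 77, oldest) -> assign | voices=[82 79 72 88]
Op 11: note_on(61): all voices busy, STEAL voice 1 (pitch 79, oldest) -> assign | voices=[82 61 72 88]

Answer: 2 3 1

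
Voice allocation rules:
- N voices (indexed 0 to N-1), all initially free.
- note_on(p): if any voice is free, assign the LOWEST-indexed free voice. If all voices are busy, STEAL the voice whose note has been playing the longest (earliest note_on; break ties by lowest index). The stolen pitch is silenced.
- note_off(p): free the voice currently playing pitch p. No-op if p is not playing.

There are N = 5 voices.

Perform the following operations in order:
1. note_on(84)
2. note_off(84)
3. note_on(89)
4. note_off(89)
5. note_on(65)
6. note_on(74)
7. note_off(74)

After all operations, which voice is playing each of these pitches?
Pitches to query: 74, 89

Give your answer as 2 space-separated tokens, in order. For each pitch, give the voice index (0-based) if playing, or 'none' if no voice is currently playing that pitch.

Op 1: note_on(84): voice 0 is free -> assigned | voices=[84 - - - -]
Op 2: note_off(84): free voice 0 | voices=[- - - - -]
Op 3: note_on(89): voice 0 is free -> assigned | voices=[89 - - - -]
Op 4: note_off(89): free voice 0 | voices=[- - - - -]
Op 5: note_on(65): voice 0 is free -> assigned | voices=[65 - - - -]
Op 6: note_on(74): voice 1 is free -> assigned | voices=[65 74 - - -]
Op 7: note_off(74): free voice 1 | voices=[65 - - - -]

Answer: none none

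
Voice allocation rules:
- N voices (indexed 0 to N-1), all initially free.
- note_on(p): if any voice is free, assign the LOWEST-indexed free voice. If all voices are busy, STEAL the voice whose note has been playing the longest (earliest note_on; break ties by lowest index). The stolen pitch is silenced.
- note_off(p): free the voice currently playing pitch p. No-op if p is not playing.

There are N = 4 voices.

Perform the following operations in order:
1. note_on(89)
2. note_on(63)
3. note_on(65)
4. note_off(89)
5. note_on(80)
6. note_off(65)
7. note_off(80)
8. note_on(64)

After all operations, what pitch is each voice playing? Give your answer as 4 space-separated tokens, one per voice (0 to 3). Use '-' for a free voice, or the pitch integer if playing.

Answer: 64 63 - -

Derivation:
Op 1: note_on(89): voice 0 is free -> assigned | voices=[89 - - -]
Op 2: note_on(63): voice 1 is free -> assigned | voices=[89 63 - -]
Op 3: note_on(65): voice 2 is free -> assigned | voices=[89 63 65 -]
Op 4: note_off(89): free voice 0 | voices=[- 63 65 -]
Op 5: note_on(80): voice 0 is free -> assigned | voices=[80 63 65 -]
Op 6: note_off(65): free voice 2 | voices=[80 63 - -]
Op 7: note_off(80): free voice 0 | voices=[- 63 - -]
Op 8: note_on(64): voice 0 is free -> assigned | voices=[64 63 - -]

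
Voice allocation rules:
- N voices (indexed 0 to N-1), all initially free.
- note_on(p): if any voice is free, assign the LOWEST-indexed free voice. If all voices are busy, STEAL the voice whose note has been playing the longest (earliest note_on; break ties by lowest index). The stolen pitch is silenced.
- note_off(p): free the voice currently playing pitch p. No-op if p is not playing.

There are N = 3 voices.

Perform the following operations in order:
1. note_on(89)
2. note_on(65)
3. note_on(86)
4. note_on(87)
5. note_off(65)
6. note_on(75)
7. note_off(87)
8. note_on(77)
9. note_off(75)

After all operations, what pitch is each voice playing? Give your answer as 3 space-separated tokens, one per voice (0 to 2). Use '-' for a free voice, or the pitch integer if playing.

Answer: 77 - 86

Derivation:
Op 1: note_on(89): voice 0 is free -> assigned | voices=[89 - -]
Op 2: note_on(65): voice 1 is free -> assigned | voices=[89 65 -]
Op 3: note_on(86): voice 2 is free -> assigned | voices=[89 65 86]
Op 4: note_on(87): all voices busy, STEAL voice 0 (pitch 89, oldest) -> assign | voices=[87 65 86]
Op 5: note_off(65): free voice 1 | voices=[87 - 86]
Op 6: note_on(75): voice 1 is free -> assigned | voices=[87 75 86]
Op 7: note_off(87): free voice 0 | voices=[- 75 86]
Op 8: note_on(77): voice 0 is free -> assigned | voices=[77 75 86]
Op 9: note_off(75): free voice 1 | voices=[77 - 86]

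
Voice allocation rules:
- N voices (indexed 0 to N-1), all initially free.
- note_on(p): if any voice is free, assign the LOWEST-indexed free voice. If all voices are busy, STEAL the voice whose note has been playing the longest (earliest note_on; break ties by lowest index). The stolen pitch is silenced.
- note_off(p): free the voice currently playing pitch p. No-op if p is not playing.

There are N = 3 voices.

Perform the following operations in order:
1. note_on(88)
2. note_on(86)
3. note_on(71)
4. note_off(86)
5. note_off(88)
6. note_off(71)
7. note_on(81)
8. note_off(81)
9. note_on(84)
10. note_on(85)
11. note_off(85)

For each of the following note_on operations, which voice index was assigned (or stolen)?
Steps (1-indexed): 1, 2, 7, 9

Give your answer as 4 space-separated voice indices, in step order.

Answer: 0 1 0 0

Derivation:
Op 1: note_on(88): voice 0 is free -> assigned | voices=[88 - -]
Op 2: note_on(86): voice 1 is free -> assigned | voices=[88 86 -]
Op 3: note_on(71): voice 2 is free -> assigned | voices=[88 86 71]
Op 4: note_off(86): free voice 1 | voices=[88 - 71]
Op 5: note_off(88): free voice 0 | voices=[- - 71]
Op 6: note_off(71): free voice 2 | voices=[- - -]
Op 7: note_on(81): voice 0 is free -> assigned | voices=[81 - -]
Op 8: note_off(81): free voice 0 | voices=[- - -]
Op 9: note_on(84): voice 0 is free -> assigned | voices=[84 - -]
Op 10: note_on(85): voice 1 is free -> assigned | voices=[84 85 -]
Op 11: note_off(85): free voice 1 | voices=[84 - -]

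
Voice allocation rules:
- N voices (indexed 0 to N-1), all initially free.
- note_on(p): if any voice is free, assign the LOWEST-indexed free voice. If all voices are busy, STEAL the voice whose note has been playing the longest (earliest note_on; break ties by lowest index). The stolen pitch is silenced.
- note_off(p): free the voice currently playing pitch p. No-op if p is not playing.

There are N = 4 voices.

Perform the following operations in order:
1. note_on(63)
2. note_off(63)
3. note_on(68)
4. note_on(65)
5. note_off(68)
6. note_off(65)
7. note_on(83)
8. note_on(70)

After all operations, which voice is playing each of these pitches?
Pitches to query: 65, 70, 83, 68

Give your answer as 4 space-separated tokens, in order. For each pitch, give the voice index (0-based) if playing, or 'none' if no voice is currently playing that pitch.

Answer: none 1 0 none

Derivation:
Op 1: note_on(63): voice 0 is free -> assigned | voices=[63 - - -]
Op 2: note_off(63): free voice 0 | voices=[- - - -]
Op 3: note_on(68): voice 0 is free -> assigned | voices=[68 - - -]
Op 4: note_on(65): voice 1 is free -> assigned | voices=[68 65 - -]
Op 5: note_off(68): free voice 0 | voices=[- 65 - -]
Op 6: note_off(65): free voice 1 | voices=[- - - -]
Op 7: note_on(83): voice 0 is free -> assigned | voices=[83 - - -]
Op 8: note_on(70): voice 1 is free -> assigned | voices=[83 70 - -]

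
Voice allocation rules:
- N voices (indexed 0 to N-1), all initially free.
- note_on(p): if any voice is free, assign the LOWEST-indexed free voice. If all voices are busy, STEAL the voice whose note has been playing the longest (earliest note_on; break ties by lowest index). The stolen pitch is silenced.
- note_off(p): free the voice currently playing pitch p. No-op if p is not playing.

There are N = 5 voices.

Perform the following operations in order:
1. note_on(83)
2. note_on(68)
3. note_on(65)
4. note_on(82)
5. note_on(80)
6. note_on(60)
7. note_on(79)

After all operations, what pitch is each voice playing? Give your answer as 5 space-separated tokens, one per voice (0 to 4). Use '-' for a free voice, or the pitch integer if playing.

Op 1: note_on(83): voice 0 is free -> assigned | voices=[83 - - - -]
Op 2: note_on(68): voice 1 is free -> assigned | voices=[83 68 - - -]
Op 3: note_on(65): voice 2 is free -> assigned | voices=[83 68 65 - -]
Op 4: note_on(82): voice 3 is free -> assigned | voices=[83 68 65 82 -]
Op 5: note_on(80): voice 4 is free -> assigned | voices=[83 68 65 82 80]
Op 6: note_on(60): all voices busy, STEAL voice 0 (pitch 83, oldest) -> assign | voices=[60 68 65 82 80]
Op 7: note_on(79): all voices busy, STEAL voice 1 (pitch 68, oldest) -> assign | voices=[60 79 65 82 80]

Answer: 60 79 65 82 80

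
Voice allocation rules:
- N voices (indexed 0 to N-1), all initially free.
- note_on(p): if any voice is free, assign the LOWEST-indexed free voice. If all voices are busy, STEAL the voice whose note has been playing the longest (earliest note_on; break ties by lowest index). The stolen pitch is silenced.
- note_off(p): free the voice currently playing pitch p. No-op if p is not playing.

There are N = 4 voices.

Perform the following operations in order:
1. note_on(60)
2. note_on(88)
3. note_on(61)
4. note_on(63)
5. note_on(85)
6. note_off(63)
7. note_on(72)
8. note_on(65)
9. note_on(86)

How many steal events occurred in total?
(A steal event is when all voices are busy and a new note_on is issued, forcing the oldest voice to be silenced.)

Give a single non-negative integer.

Op 1: note_on(60): voice 0 is free -> assigned | voices=[60 - - -]
Op 2: note_on(88): voice 1 is free -> assigned | voices=[60 88 - -]
Op 3: note_on(61): voice 2 is free -> assigned | voices=[60 88 61 -]
Op 4: note_on(63): voice 3 is free -> assigned | voices=[60 88 61 63]
Op 5: note_on(85): all voices busy, STEAL voice 0 (pitch 60, oldest) -> assign | voices=[85 88 61 63]
Op 6: note_off(63): free voice 3 | voices=[85 88 61 -]
Op 7: note_on(72): voice 3 is free -> assigned | voices=[85 88 61 72]
Op 8: note_on(65): all voices busy, STEAL voice 1 (pitch 88, oldest) -> assign | voices=[85 65 61 72]
Op 9: note_on(86): all voices busy, STEAL voice 2 (pitch 61, oldest) -> assign | voices=[85 65 86 72]

Answer: 3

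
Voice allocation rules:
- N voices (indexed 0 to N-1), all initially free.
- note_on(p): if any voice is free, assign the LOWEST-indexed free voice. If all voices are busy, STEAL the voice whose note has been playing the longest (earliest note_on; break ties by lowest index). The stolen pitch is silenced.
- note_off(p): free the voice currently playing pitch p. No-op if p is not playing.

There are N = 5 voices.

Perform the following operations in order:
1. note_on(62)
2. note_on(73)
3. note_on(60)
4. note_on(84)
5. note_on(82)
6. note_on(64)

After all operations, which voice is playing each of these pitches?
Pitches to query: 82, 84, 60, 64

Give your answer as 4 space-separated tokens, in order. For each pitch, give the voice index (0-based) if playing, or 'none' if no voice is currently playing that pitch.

Answer: 4 3 2 0

Derivation:
Op 1: note_on(62): voice 0 is free -> assigned | voices=[62 - - - -]
Op 2: note_on(73): voice 1 is free -> assigned | voices=[62 73 - - -]
Op 3: note_on(60): voice 2 is free -> assigned | voices=[62 73 60 - -]
Op 4: note_on(84): voice 3 is free -> assigned | voices=[62 73 60 84 -]
Op 5: note_on(82): voice 4 is free -> assigned | voices=[62 73 60 84 82]
Op 6: note_on(64): all voices busy, STEAL voice 0 (pitch 62, oldest) -> assign | voices=[64 73 60 84 82]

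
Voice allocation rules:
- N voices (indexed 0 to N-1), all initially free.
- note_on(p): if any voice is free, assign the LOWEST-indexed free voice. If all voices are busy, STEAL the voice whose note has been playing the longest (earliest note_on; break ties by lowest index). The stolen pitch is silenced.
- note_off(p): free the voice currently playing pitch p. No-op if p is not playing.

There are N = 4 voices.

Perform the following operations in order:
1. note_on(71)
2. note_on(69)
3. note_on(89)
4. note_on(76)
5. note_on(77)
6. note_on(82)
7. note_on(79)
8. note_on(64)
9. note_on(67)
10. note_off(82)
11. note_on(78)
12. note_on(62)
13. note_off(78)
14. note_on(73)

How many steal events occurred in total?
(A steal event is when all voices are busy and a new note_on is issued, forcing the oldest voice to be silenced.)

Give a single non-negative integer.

Op 1: note_on(71): voice 0 is free -> assigned | voices=[71 - - -]
Op 2: note_on(69): voice 1 is free -> assigned | voices=[71 69 - -]
Op 3: note_on(89): voice 2 is free -> assigned | voices=[71 69 89 -]
Op 4: note_on(76): voice 3 is free -> assigned | voices=[71 69 89 76]
Op 5: note_on(77): all voices busy, STEAL voice 0 (pitch 71, oldest) -> assign | voices=[77 69 89 76]
Op 6: note_on(82): all voices busy, STEAL voice 1 (pitch 69, oldest) -> assign | voices=[77 82 89 76]
Op 7: note_on(79): all voices busy, STEAL voice 2 (pitch 89, oldest) -> assign | voices=[77 82 79 76]
Op 8: note_on(64): all voices busy, STEAL voice 3 (pitch 76, oldest) -> assign | voices=[77 82 79 64]
Op 9: note_on(67): all voices busy, STEAL voice 0 (pitch 77, oldest) -> assign | voices=[67 82 79 64]
Op 10: note_off(82): free voice 1 | voices=[67 - 79 64]
Op 11: note_on(78): voice 1 is free -> assigned | voices=[67 78 79 64]
Op 12: note_on(62): all voices busy, STEAL voice 2 (pitch 79, oldest) -> assign | voices=[67 78 62 64]
Op 13: note_off(78): free voice 1 | voices=[67 - 62 64]
Op 14: note_on(73): voice 1 is free -> assigned | voices=[67 73 62 64]

Answer: 6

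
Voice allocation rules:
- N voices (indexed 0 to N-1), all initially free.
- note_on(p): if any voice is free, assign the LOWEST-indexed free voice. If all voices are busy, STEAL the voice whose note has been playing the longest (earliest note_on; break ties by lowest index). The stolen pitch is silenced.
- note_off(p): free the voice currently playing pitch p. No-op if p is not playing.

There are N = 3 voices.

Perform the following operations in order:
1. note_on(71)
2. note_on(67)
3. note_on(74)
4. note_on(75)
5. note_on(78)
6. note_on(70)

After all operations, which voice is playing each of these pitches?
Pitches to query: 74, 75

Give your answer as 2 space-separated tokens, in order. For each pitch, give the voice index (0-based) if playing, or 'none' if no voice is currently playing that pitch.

Answer: none 0

Derivation:
Op 1: note_on(71): voice 0 is free -> assigned | voices=[71 - -]
Op 2: note_on(67): voice 1 is free -> assigned | voices=[71 67 -]
Op 3: note_on(74): voice 2 is free -> assigned | voices=[71 67 74]
Op 4: note_on(75): all voices busy, STEAL voice 0 (pitch 71, oldest) -> assign | voices=[75 67 74]
Op 5: note_on(78): all voices busy, STEAL voice 1 (pitch 67, oldest) -> assign | voices=[75 78 74]
Op 6: note_on(70): all voices busy, STEAL voice 2 (pitch 74, oldest) -> assign | voices=[75 78 70]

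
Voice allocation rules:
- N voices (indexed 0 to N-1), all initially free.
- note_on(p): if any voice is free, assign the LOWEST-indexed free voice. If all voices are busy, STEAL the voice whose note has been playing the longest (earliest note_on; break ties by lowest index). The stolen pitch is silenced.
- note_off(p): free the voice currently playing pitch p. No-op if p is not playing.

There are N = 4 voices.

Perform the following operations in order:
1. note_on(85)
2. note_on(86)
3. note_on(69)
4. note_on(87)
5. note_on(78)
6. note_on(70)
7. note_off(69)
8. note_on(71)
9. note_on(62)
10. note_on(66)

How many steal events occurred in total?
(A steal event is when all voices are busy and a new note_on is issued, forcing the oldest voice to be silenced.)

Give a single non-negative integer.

Op 1: note_on(85): voice 0 is free -> assigned | voices=[85 - - -]
Op 2: note_on(86): voice 1 is free -> assigned | voices=[85 86 - -]
Op 3: note_on(69): voice 2 is free -> assigned | voices=[85 86 69 -]
Op 4: note_on(87): voice 3 is free -> assigned | voices=[85 86 69 87]
Op 5: note_on(78): all voices busy, STEAL voice 0 (pitch 85, oldest) -> assign | voices=[78 86 69 87]
Op 6: note_on(70): all voices busy, STEAL voice 1 (pitch 86, oldest) -> assign | voices=[78 70 69 87]
Op 7: note_off(69): free voice 2 | voices=[78 70 - 87]
Op 8: note_on(71): voice 2 is free -> assigned | voices=[78 70 71 87]
Op 9: note_on(62): all voices busy, STEAL voice 3 (pitch 87, oldest) -> assign | voices=[78 70 71 62]
Op 10: note_on(66): all voices busy, STEAL voice 0 (pitch 78, oldest) -> assign | voices=[66 70 71 62]

Answer: 4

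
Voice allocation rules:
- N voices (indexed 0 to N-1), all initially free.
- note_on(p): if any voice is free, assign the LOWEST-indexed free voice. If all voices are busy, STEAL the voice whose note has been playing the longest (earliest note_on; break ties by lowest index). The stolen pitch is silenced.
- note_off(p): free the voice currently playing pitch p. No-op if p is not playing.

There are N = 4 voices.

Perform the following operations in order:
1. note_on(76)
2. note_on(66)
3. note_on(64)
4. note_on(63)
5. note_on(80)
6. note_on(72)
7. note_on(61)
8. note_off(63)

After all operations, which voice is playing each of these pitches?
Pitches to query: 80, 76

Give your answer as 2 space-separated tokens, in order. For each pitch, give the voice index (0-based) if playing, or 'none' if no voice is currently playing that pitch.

Answer: 0 none

Derivation:
Op 1: note_on(76): voice 0 is free -> assigned | voices=[76 - - -]
Op 2: note_on(66): voice 1 is free -> assigned | voices=[76 66 - -]
Op 3: note_on(64): voice 2 is free -> assigned | voices=[76 66 64 -]
Op 4: note_on(63): voice 3 is free -> assigned | voices=[76 66 64 63]
Op 5: note_on(80): all voices busy, STEAL voice 0 (pitch 76, oldest) -> assign | voices=[80 66 64 63]
Op 6: note_on(72): all voices busy, STEAL voice 1 (pitch 66, oldest) -> assign | voices=[80 72 64 63]
Op 7: note_on(61): all voices busy, STEAL voice 2 (pitch 64, oldest) -> assign | voices=[80 72 61 63]
Op 8: note_off(63): free voice 3 | voices=[80 72 61 -]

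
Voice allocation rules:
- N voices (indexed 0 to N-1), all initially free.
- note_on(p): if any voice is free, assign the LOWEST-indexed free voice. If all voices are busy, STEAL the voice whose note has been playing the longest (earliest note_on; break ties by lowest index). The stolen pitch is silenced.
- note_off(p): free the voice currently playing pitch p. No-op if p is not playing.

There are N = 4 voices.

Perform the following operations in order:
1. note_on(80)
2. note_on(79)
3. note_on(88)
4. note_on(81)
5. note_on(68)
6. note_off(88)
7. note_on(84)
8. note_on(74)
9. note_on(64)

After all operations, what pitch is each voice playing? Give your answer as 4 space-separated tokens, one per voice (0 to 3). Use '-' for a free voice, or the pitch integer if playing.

Op 1: note_on(80): voice 0 is free -> assigned | voices=[80 - - -]
Op 2: note_on(79): voice 1 is free -> assigned | voices=[80 79 - -]
Op 3: note_on(88): voice 2 is free -> assigned | voices=[80 79 88 -]
Op 4: note_on(81): voice 3 is free -> assigned | voices=[80 79 88 81]
Op 5: note_on(68): all voices busy, STEAL voice 0 (pitch 80, oldest) -> assign | voices=[68 79 88 81]
Op 6: note_off(88): free voice 2 | voices=[68 79 - 81]
Op 7: note_on(84): voice 2 is free -> assigned | voices=[68 79 84 81]
Op 8: note_on(74): all voices busy, STEAL voice 1 (pitch 79, oldest) -> assign | voices=[68 74 84 81]
Op 9: note_on(64): all voices busy, STEAL voice 3 (pitch 81, oldest) -> assign | voices=[68 74 84 64]

Answer: 68 74 84 64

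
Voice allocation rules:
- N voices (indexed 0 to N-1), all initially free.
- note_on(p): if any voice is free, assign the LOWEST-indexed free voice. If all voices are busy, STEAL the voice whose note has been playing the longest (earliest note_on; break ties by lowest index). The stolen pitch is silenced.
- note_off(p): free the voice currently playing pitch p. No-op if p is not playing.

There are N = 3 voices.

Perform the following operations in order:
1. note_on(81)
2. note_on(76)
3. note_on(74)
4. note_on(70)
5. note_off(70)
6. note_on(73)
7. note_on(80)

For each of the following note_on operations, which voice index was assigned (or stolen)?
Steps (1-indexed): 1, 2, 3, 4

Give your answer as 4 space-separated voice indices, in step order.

Op 1: note_on(81): voice 0 is free -> assigned | voices=[81 - -]
Op 2: note_on(76): voice 1 is free -> assigned | voices=[81 76 -]
Op 3: note_on(74): voice 2 is free -> assigned | voices=[81 76 74]
Op 4: note_on(70): all voices busy, STEAL voice 0 (pitch 81, oldest) -> assign | voices=[70 76 74]
Op 5: note_off(70): free voice 0 | voices=[- 76 74]
Op 6: note_on(73): voice 0 is free -> assigned | voices=[73 76 74]
Op 7: note_on(80): all voices busy, STEAL voice 1 (pitch 76, oldest) -> assign | voices=[73 80 74]

Answer: 0 1 2 0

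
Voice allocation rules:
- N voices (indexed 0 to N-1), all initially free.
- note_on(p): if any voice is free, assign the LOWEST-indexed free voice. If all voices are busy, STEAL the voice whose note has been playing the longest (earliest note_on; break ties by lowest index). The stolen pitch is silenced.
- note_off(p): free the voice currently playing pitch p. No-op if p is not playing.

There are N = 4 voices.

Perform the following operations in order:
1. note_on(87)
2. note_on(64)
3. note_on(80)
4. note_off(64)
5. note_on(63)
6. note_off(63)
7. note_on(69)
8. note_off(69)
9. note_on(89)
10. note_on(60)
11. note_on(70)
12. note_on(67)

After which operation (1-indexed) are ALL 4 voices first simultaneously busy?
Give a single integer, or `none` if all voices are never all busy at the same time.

Op 1: note_on(87): voice 0 is free -> assigned | voices=[87 - - -]
Op 2: note_on(64): voice 1 is free -> assigned | voices=[87 64 - -]
Op 3: note_on(80): voice 2 is free -> assigned | voices=[87 64 80 -]
Op 4: note_off(64): free voice 1 | voices=[87 - 80 -]
Op 5: note_on(63): voice 1 is free -> assigned | voices=[87 63 80 -]
Op 6: note_off(63): free voice 1 | voices=[87 - 80 -]
Op 7: note_on(69): voice 1 is free -> assigned | voices=[87 69 80 -]
Op 8: note_off(69): free voice 1 | voices=[87 - 80 -]
Op 9: note_on(89): voice 1 is free -> assigned | voices=[87 89 80 -]
Op 10: note_on(60): voice 3 is free -> assigned | voices=[87 89 80 60]
Op 11: note_on(70): all voices busy, STEAL voice 0 (pitch 87, oldest) -> assign | voices=[70 89 80 60]
Op 12: note_on(67): all voices busy, STEAL voice 2 (pitch 80, oldest) -> assign | voices=[70 89 67 60]

Answer: 10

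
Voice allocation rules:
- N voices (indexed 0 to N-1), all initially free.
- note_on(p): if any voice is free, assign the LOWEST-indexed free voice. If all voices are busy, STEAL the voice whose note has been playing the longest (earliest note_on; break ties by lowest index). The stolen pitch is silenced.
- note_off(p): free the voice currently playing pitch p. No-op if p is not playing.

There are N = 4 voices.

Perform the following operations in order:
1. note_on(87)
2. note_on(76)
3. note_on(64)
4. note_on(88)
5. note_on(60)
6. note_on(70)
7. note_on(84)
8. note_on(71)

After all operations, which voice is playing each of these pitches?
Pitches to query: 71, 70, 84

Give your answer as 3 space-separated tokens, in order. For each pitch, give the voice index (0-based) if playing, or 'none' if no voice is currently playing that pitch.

Answer: 3 1 2

Derivation:
Op 1: note_on(87): voice 0 is free -> assigned | voices=[87 - - -]
Op 2: note_on(76): voice 1 is free -> assigned | voices=[87 76 - -]
Op 3: note_on(64): voice 2 is free -> assigned | voices=[87 76 64 -]
Op 4: note_on(88): voice 3 is free -> assigned | voices=[87 76 64 88]
Op 5: note_on(60): all voices busy, STEAL voice 0 (pitch 87, oldest) -> assign | voices=[60 76 64 88]
Op 6: note_on(70): all voices busy, STEAL voice 1 (pitch 76, oldest) -> assign | voices=[60 70 64 88]
Op 7: note_on(84): all voices busy, STEAL voice 2 (pitch 64, oldest) -> assign | voices=[60 70 84 88]
Op 8: note_on(71): all voices busy, STEAL voice 3 (pitch 88, oldest) -> assign | voices=[60 70 84 71]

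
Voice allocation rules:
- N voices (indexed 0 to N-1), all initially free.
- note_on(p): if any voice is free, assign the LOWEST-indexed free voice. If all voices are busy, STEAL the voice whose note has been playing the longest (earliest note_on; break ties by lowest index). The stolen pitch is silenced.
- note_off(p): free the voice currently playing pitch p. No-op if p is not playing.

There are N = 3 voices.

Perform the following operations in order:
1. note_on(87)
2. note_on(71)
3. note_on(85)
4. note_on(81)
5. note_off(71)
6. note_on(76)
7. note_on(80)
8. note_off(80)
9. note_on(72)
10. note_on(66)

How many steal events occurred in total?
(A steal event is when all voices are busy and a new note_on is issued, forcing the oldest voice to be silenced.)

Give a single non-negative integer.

Op 1: note_on(87): voice 0 is free -> assigned | voices=[87 - -]
Op 2: note_on(71): voice 1 is free -> assigned | voices=[87 71 -]
Op 3: note_on(85): voice 2 is free -> assigned | voices=[87 71 85]
Op 4: note_on(81): all voices busy, STEAL voice 0 (pitch 87, oldest) -> assign | voices=[81 71 85]
Op 5: note_off(71): free voice 1 | voices=[81 - 85]
Op 6: note_on(76): voice 1 is free -> assigned | voices=[81 76 85]
Op 7: note_on(80): all voices busy, STEAL voice 2 (pitch 85, oldest) -> assign | voices=[81 76 80]
Op 8: note_off(80): free voice 2 | voices=[81 76 -]
Op 9: note_on(72): voice 2 is free -> assigned | voices=[81 76 72]
Op 10: note_on(66): all voices busy, STEAL voice 0 (pitch 81, oldest) -> assign | voices=[66 76 72]

Answer: 3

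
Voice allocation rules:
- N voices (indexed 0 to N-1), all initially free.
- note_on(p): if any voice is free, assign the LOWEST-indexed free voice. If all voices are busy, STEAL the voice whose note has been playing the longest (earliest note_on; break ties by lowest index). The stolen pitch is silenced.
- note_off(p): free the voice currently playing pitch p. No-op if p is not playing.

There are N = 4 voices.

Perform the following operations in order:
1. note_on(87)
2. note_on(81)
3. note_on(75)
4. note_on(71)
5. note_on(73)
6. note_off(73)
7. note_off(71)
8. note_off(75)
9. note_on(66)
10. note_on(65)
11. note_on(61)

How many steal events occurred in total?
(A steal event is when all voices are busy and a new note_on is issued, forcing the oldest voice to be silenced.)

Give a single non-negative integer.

Op 1: note_on(87): voice 0 is free -> assigned | voices=[87 - - -]
Op 2: note_on(81): voice 1 is free -> assigned | voices=[87 81 - -]
Op 3: note_on(75): voice 2 is free -> assigned | voices=[87 81 75 -]
Op 4: note_on(71): voice 3 is free -> assigned | voices=[87 81 75 71]
Op 5: note_on(73): all voices busy, STEAL voice 0 (pitch 87, oldest) -> assign | voices=[73 81 75 71]
Op 6: note_off(73): free voice 0 | voices=[- 81 75 71]
Op 7: note_off(71): free voice 3 | voices=[- 81 75 -]
Op 8: note_off(75): free voice 2 | voices=[- 81 - -]
Op 9: note_on(66): voice 0 is free -> assigned | voices=[66 81 - -]
Op 10: note_on(65): voice 2 is free -> assigned | voices=[66 81 65 -]
Op 11: note_on(61): voice 3 is free -> assigned | voices=[66 81 65 61]

Answer: 1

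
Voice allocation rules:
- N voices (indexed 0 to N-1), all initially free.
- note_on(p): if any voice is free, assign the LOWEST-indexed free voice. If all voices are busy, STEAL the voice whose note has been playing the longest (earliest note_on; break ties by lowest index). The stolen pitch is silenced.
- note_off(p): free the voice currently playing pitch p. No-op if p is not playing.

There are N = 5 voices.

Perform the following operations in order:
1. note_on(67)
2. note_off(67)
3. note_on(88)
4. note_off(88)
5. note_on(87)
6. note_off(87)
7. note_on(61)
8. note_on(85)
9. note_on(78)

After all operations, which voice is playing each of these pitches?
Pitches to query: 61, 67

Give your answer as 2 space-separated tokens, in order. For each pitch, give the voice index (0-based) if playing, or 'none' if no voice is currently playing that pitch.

Answer: 0 none

Derivation:
Op 1: note_on(67): voice 0 is free -> assigned | voices=[67 - - - -]
Op 2: note_off(67): free voice 0 | voices=[- - - - -]
Op 3: note_on(88): voice 0 is free -> assigned | voices=[88 - - - -]
Op 4: note_off(88): free voice 0 | voices=[- - - - -]
Op 5: note_on(87): voice 0 is free -> assigned | voices=[87 - - - -]
Op 6: note_off(87): free voice 0 | voices=[- - - - -]
Op 7: note_on(61): voice 0 is free -> assigned | voices=[61 - - - -]
Op 8: note_on(85): voice 1 is free -> assigned | voices=[61 85 - - -]
Op 9: note_on(78): voice 2 is free -> assigned | voices=[61 85 78 - -]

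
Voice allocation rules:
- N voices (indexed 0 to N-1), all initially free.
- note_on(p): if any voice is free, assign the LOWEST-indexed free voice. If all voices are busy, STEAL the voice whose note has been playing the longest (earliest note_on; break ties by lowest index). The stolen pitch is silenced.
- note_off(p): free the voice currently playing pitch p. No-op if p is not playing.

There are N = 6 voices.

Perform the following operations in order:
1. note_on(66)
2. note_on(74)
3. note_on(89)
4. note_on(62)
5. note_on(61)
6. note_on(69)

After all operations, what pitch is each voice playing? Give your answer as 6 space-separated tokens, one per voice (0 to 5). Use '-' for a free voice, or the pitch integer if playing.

Answer: 66 74 89 62 61 69

Derivation:
Op 1: note_on(66): voice 0 is free -> assigned | voices=[66 - - - - -]
Op 2: note_on(74): voice 1 is free -> assigned | voices=[66 74 - - - -]
Op 3: note_on(89): voice 2 is free -> assigned | voices=[66 74 89 - - -]
Op 4: note_on(62): voice 3 is free -> assigned | voices=[66 74 89 62 - -]
Op 5: note_on(61): voice 4 is free -> assigned | voices=[66 74 89 62 61 -]
Op 6: note_on(69): voice 5 is free -> assigned | voices=[66 74 89 62 61 69]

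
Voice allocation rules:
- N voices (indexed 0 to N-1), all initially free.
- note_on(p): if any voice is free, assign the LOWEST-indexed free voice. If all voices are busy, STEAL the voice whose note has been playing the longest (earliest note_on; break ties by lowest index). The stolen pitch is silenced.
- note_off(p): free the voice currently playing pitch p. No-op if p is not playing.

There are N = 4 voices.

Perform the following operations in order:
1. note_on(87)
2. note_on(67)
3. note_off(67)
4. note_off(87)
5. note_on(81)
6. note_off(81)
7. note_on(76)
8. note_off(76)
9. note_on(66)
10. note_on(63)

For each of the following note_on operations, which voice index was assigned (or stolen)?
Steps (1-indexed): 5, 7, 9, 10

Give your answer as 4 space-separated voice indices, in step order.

Op 1: note_on(87): voice 0 is free -> assigned | voices=[87 - - -]
Op 2: note_on(67): voice 1 is free -> assigned | voices=[87 67 - -]
Op 3: note_off(67): free voice 1 | voices=[87 - - -]
Op 4: note_off(87): free voice 0 | voices=[- - - -]
Op 5: note_on(81): voice 0 is free -> assigned | voices=[81 - - -]
Op 6: note_off(81): free voice 0 | voices=[- - - -]
Op 7: note_on(76): voice 0 is free -> assigned | voices=[76 - - -]
Op 8: note_off(76): free voice 0 | voices=[- - - -]
Op 9: note_on(66): voice 0 is free -> assigned | voices=[66 - - -]
Op 10: note_on(63): voice 1 is free -> assigned | voices=[66 63 - -]

Answer: 0 0 0 1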